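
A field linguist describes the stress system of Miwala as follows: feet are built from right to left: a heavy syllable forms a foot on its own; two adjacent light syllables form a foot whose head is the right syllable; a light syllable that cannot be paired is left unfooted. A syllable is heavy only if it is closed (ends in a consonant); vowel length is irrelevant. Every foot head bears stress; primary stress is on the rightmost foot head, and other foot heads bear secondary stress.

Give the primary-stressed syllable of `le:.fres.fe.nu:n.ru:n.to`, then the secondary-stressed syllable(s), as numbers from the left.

primary 5, secondary 2, 4

Weights: 1 le: L, 2 fres H, 3 fe L, 4 nu:n H, 5 ru:n H, 6 to L.
Parse right to left (heavy = foot alone; LL = one foot; stranded L unfooted): le: (ˈfres) fe (ˈnu:n) (ˈru:n) to.
Foot heads: 2, 4, 5.
Primary stress on the rightmost head = syllable 5.
Secondary stress on 2, 4: le:.ˌfres.fe.ˌnu:n.ˈru:n.to.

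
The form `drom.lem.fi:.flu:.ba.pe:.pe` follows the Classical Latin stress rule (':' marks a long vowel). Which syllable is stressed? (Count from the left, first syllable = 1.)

Classical Latin: stress the penult if heavy (long vowel or closed), else the antepenult.
Weights: 5 ba L, 6 pe: H, 7 pe L.
The penult (syllable 6, pe:) is heavy, so it takes stress.
Stress on syllable 6: drom.lem.fi:.flu:.ba.ˈpe:.pe.

6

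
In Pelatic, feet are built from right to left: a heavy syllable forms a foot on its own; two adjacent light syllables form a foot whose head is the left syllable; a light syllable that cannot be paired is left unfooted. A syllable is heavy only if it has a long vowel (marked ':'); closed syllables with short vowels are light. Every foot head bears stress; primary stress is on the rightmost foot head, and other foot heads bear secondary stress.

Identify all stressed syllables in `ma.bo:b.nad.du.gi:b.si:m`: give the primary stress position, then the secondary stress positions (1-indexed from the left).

primary 6, secondary 2, 3, 5

Weights: 1 ma L, 2 bo:b H, 3 nad L, 4 du L, 5 gi:b H, 6 si:m H.
Parse right to left (heavy = foot alone; LL = one foot; stranded L unfooted): ma (ˈbo:b) (ˈnad.du) (ˈgi:b) (ˈsi:m).
Foot heads: 2, 3, 5, 6.
Primary stress on the rightmost head = syllable 6.
Secondary stress on 2, 3, 5: ma.ˌbo:b.ˌnad.du.ˌgi:b.ˈsi:m.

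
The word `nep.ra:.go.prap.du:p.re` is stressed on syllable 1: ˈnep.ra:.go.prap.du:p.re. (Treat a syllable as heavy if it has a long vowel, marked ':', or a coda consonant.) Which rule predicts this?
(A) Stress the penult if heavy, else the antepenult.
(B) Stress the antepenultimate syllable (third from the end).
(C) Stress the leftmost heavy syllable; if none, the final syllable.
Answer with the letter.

Rule A → syllable 5 (observed: 1).
Rule B → syllable 4 (observed: 1).
Rule C → syllable 1 ✓.

C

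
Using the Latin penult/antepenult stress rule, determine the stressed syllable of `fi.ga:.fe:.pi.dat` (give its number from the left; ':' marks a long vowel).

3

Classical Latin: stress the penult if heavy (long vowel or closed), else the antepenult.
Weights: 3 fe: H, 4 pi L, 5 dat H.
The penult (syllable 4, pi) is light, so stress falls on the antepenult (syllable 3, fe:).
Stress on syllable 3: fi.ga:.ˈfe:.pi.dat.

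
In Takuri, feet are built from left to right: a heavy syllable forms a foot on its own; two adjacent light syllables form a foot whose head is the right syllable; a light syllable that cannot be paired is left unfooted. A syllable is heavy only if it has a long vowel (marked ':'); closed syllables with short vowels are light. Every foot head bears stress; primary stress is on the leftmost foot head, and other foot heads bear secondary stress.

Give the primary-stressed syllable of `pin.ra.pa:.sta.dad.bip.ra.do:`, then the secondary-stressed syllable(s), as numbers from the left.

Weights: 1 pin L, 2 ra L, 3 pa: H, 4 sta L, 5 dad L, 6 bip L, 7 ra L, 8 do: H.
Parse left to right (heavy = foot alone; LL = one foot; stranded L unfooted): (pin.ˈra) (ˈpa:) (sta.ˈdad) (bip.ˈra) (ˈdo:).
Foot heads: 2, 3, 5, 7, 8.
Primary stress on the leftmost head = syllable 2.
Secondary stress on 3, 5, 7, 8: pin.ˈra.ˌpa:.sta.ˌdad.bip.ˌra.ˌdo:.

primary 2, secondary 3, 5, 7, 8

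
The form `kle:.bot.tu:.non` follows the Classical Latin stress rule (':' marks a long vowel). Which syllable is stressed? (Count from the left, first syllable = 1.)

3

Classical Latin: stress the penult if heavy (long vowel or closed), else the antepenult.
Weights: 2 bot H, 3 tu: H, 4 non H.
The penult (syllable 3, tu:) is heavy, so it takes stress.
Stress on syllable 3: kle:.bot.ˈtu:.non.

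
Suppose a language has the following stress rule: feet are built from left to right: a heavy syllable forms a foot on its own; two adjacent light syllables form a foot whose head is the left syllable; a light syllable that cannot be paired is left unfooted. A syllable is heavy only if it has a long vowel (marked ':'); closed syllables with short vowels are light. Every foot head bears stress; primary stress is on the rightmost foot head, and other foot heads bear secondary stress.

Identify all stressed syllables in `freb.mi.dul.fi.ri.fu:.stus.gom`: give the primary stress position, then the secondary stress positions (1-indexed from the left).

primary 7, secondary 1, 3, 6

Weights: 1 freb L, 2 mi L, 3 dul L, 4 fi L, 5 ri L, 6 fu: H, 7 stus L, 8 gom L.
Parse left to right (heavy = foot alone; LL = one foot; stranded L unfooted): (ˈfreb.mi) (ˈdul.fi) ri (ˈfu:) (ˈstus.gom).
Foot heads: 1, 3, 6, 7.
Primary stress on the rightmost head = syllable 7.
Secondary stress on 1, 3, 6: ˌfreb.mi.ˌdul.fi.ri.ˌfu:.ˈstus.gom.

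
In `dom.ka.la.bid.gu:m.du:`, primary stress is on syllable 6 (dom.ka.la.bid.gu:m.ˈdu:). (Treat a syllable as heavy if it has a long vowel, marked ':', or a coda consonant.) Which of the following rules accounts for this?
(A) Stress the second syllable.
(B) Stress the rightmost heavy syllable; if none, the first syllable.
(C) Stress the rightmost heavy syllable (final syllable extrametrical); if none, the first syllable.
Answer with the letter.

Rule A → syllable 2 (observed: 6).
Rule B → syllable 6 ✓.
Rule C → syllable 5 (observed: 6).

B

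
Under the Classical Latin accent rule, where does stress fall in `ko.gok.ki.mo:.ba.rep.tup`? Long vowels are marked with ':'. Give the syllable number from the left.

6

Classical Latin: stress the penult if heavy (long vowel or closed), else the antepenult.
Weights: 5 ba L, 6 rep H, 7 tup H.
The penult (syllable 6, rep) is heavy, so it takes stress.
Stress on syllable 6: ko.gok.ki.mo:.ba.ˈrep.tup.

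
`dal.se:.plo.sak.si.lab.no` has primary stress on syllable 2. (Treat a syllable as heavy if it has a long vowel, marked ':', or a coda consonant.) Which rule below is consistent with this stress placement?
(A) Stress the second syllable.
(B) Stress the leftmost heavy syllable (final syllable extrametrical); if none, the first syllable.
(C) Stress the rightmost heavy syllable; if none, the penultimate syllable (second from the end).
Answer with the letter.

A

Rule A → syllable 2 ✓.
Rule B → syllable 1 (observed: 2).
Rule C → syllable 6 (observed: 2).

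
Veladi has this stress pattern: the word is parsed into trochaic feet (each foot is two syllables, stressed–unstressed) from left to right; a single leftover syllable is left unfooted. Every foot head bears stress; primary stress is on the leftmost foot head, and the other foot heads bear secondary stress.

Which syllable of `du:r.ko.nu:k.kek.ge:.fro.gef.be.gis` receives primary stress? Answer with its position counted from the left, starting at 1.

Parse left to right into trochaic (ˈσσ) feet: (ˈdu:r.ko) (ˈnu:k.kek) (ˈge:.fro) (ˈgef.be) gis. Syllable 9 is left unfooted.
Foot heads (stressed positions): 1, 3, 5, 7.
End Rule Leftmost: primary stress on the leftmost head = syllable 1.
Primary stress: syllable 1 → ˈdu:r.ko.nu:k.kek.ge:.fro.gef.be.gis.

1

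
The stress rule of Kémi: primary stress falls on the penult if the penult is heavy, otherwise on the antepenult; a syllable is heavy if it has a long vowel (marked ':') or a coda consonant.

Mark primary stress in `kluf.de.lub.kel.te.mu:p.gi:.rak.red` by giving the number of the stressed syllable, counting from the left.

8

Weights: 7 gi: H, 8 rak H, 9 red H.
The penult (syllable 8, rak) is heavy, so it takes stress.
Primary stress: syllable 8 → kluf.de.lub.kel.te.mu:p.gi:.ˈrak.red.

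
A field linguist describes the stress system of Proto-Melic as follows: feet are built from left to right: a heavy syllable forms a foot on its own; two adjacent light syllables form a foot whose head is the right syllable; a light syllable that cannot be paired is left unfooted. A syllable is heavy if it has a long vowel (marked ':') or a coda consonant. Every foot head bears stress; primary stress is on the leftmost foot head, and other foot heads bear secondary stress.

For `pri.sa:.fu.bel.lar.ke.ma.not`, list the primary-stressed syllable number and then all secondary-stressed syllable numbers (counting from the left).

Weights: 1 pri L, 2 sa: H, 3 fu L, 4 bel H, 5 lar H, 6 ke L, 7 ma L, 8 not H.
Parse left to right (heavy = foot alone; LL = one foot; stranded L unfooted): pri (ˈsa:) fu (ˈbel) (ˈlar) (ke.ˈma) (ˈnot).
Foot heads: 2, 4, 5, 7, 8.
Primary stress on the leftmost head = syllable 2.
Secondary stress on 4, 5, 7, 8: pri.ˈsa:.fu.ˌbel.ˌlar.ke.ˌma.ˌnot.

primary 2, secondary 4, 5, 7, 8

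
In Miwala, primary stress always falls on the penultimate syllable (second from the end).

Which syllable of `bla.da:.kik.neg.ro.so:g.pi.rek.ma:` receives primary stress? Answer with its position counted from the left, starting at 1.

The word has 9 syllables; the penultimate syllable (second from the end) is syllable 8 (rek).
Primary stress: syllable 8 → bla.da:.kik.neg.ro.so:g.pi.ˈrek.ma:.

8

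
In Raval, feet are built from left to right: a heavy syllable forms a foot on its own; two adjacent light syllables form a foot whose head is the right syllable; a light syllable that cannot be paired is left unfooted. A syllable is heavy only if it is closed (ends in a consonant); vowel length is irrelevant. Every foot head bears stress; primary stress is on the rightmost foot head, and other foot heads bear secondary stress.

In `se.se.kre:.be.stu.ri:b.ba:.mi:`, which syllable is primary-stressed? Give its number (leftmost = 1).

8

Weights: 1 se L, 2 se L, 3 kre: L, 4 be L, 5 stu L, 6 ri:b H, 7 ba: L, 8 mi: L.
Parse left to right (heavy = foot alone; LL = one foot; stranded L unfooted): (se.ˈse) (kre:.ˈbe) stu (ˈri:b) (ba:.ˈmi:).
Foot heads: 2, 4, 6, 8.
Primary stress on the rightmost head = syllable 8.
Primary stress: syllable 8 → se.se.kre:.be.stu.ri:b.ba:.ˈmi:.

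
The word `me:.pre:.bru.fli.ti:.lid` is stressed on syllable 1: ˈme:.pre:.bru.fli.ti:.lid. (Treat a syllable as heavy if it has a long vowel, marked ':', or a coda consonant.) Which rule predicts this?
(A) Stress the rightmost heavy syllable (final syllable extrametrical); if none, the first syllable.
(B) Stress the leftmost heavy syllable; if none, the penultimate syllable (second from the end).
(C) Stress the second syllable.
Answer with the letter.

Rule A → syllable 5 (observed: 1).
Rule B → syllable 1 ✓.
Rule C → syllable 2 (observed: 1).

B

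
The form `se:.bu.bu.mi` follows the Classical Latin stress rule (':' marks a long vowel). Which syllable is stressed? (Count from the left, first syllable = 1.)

2

Classical Latin: stress the penult if heavy (long vowel or closed), else the antepenult.
Weights: 2 bu L, 3 bu L, 4 mi L.
The penult (syllable 3, bu) is light, so stress falls on the antepenult (syllable 2, bu).
Stress on syllable 2: se:.ˈbu.bu.mi.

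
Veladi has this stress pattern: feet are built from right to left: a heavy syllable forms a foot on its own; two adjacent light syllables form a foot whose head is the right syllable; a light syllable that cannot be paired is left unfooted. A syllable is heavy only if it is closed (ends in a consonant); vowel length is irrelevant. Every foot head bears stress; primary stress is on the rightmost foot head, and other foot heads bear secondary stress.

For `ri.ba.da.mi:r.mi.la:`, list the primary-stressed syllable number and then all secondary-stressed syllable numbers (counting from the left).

Weights: 1 ri L, 2 ba L, 3 da L, 4 mi:r H, 5 mi L, 6 la: L.
Parse right to left (heavy = foot alone; LL = one foot; stranded L unfooted): ri (ba.ˈda) (ˈmi:r) (mi.ˈla:).
Foot heads: 3, 4, 6.
Primary stress on the rightmost head = syllable 6.
Secondary stress on 3, 4: ri.ba.ˌda.ˌmi:r.mi.ˈla:.

primary 6, secondary 3, 4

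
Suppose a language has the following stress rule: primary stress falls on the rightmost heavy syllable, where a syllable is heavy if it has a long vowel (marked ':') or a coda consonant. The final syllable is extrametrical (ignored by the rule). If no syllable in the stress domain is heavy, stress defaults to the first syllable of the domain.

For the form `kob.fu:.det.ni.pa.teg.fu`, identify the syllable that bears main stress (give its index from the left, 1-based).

The final syllable (7, fu) is extrametrical; the stress domain is syllables 1–6.
Weights: 1 kob H, 2 fu: H, 3 det H, 4 ni L, 5 pa L, 6 teg H.
Heavy syllables in the domain: 1, 2, 3, 6. The rightmost is syllable 6 (teg).
Primary stress: syllable 6 → kob.fu:.det.ni.pa.ˈteg.fu.

6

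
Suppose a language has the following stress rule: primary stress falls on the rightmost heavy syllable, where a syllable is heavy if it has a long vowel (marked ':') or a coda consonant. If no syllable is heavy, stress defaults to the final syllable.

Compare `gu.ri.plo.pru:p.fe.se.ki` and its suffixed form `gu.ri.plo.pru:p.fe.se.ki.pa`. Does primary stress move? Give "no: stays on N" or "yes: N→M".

no: stays on 4

Base `gu.ri.plo.pru:p.fe.se.ki` (7 syllables):
  Weights: 1 gu L, 2 ri L, 3 plo L, 4 pru:p H, 5 fe L, 6 se L, 7 ki L.
  Heavy syllables in the domain: 4. The rightmost is syllable 4 (pru:p).
  → primary stress on syllable 4.
Suffixed `gu.ri.plo.pru:p.fe.se.ki.pa` (8 syllables):
  Weights: 1 gu L, 2 ri L, 3 plo L, 4 pru:p H, 5 fe L, 6 se L, 7 ki L, 8 pa L.
  Heavy syllables in the domain: 4. The rightmost is syllable 4 (pru:p).
  → primary stress on syllable 4.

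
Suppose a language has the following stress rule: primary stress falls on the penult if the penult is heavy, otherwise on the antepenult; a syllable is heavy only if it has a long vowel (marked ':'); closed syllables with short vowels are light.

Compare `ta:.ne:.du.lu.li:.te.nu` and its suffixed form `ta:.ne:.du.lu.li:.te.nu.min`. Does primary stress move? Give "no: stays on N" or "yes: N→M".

Base `ta:.ne:.du.lu.li:.te.nu` (7 syllables):
  Weights: 5 li: H, 6 te L, 7 nu L.
  The penult (syllable 6, te) is light, so stress falls on the antepenult (syllable 5, li:).
  → primary stress on syllable 5.
Suffixed `ta:.ne:.du.lu.li:.te.nu.min` (8 syllables):
  Weights: 6 te L, 7 nu L, 8 min L.
  The penult (syllable 7, nu) is light, so stress falls on the antepenult (syllable 6, te).
  → primary stress on syllable 6.

yes: 5→6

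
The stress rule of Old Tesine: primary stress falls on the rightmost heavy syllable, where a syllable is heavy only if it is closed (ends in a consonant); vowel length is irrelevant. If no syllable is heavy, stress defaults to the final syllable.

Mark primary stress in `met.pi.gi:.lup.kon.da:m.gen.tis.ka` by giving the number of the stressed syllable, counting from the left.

Weights: 1 met H, 2 pi L, 3 gi: L, 4 lup H, 5 kon H, 6 da:m H, 7 gen H, 8 tis H, 9 ka L.
Heavy syllables in the domain: 1, 4, 5, 6, 7, 8. The rightmost is syllable 8 (tis).
Primary stress: syllable 8 → met.pi.gi:.lup.kon.da:m.gen.ˈtis.ka.

8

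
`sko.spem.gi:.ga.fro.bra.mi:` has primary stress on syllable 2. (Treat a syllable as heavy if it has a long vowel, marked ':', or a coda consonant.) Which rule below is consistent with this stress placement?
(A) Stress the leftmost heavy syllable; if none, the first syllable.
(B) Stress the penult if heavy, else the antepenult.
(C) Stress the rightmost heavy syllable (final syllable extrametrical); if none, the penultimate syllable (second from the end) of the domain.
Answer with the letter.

A

Rule A → syllable 2 ✓.
Rule B → syllable 5 (observed: 2).
Rule C → syllable 3 (observed: 2).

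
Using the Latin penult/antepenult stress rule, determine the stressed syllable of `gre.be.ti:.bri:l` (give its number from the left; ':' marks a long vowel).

3

Classical Latin: stress the penult if heavy (long vowel or closed), else the antepenult.
Weights: 2 be L, 3 ti: H, 4 bri:l H.
The penult (syllable 3, ti:) is heavy, so it takes stress.
Stress on syllable 3: gre.be.ˈti:.bri:l.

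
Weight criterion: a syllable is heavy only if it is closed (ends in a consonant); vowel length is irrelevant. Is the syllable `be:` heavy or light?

light

`be:`: long vowel, open (no coda). Open (no coda) → light.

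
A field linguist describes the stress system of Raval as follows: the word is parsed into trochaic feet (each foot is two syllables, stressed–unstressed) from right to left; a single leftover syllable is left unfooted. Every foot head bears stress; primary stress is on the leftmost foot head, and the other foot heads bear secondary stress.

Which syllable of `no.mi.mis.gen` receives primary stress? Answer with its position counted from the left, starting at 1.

Parse right to left into trochaic (ˈσσ) feet: (ˈno.mi) (ˈmis.gen).
Foot heads (stressed positions): 1, 3.
End Rule Leftmost: primary stress on the leftmost head = syllable 1.
Primary stress: syllable 1 → ˈno.mi.mis.gen.

1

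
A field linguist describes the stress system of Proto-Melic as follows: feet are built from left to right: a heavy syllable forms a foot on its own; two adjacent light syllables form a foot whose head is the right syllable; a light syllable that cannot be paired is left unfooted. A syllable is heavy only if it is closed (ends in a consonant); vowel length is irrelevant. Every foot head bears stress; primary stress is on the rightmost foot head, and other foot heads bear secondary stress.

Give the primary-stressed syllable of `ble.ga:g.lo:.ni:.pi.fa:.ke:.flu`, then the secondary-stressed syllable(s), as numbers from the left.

Weights: 1 ble L, 2 ga:g H, 3 lo: L, 4 ni: L, 5 pi L, 6 fa: L, 7 ke: L, 8 flu L.
Parse left to right (heavy = foot alone; LL = one foot; stranded L unfooted): ble (ˈga:g) (lo:.ˈni:) (pi.ˈfa:) (ke:.ˈflu).
Foot heads: 2, 4, 6, 8.
Primary stress on the rightmost head = syllable 8.
Secondary stress on 2, 4, 6: ble.ˌga:g.lo:.ˌni:.pi.ˌfa:.ke:.ˈflu.

primary 8, secondary 2, 4, 6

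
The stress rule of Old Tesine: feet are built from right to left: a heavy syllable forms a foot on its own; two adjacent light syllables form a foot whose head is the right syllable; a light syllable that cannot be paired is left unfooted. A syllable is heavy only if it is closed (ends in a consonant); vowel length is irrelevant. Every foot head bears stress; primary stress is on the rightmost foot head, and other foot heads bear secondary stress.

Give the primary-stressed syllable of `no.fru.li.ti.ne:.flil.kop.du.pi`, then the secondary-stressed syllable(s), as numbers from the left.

Weights: 1 no L, 2 fru L, 3 li L, 4 ti L, 5 ne: L, 6 flil H, 7 kop H, 8 du L, 9 pi L.
Parse right to left (heavy = foot alone; LL = one foot; stranded L unfooted): no (fru.ˈli) (ti.ˈne:) (ˈflil) (ˈkop) (du.ˈpi).
Foot heads: 3, 5, 6, 7, 9.
Primary stress on the rightmost head = syllable 9.
Secondary stress on 3, 5, 6, 7: no.fru.ˌli.ti.ˌne:.ˌflil.ˌkop.du.ˈpi.

primary 9, secondary 3, 5, 6, 7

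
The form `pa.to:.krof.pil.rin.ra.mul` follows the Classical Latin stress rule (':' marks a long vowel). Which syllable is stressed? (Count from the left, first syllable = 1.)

Classical Latin: stress the penult if heavy (long vowel or closed), else the antepenult.
Weights: 5 rin H, 6 ra L, 7 mul H.
The penult (syllable 6, ra) is light, so stress falls on the antepenult (syllable 5, rin).
Stress on syllable 5: pa.to:.krof.pil.ˈrin.ra.mul.

5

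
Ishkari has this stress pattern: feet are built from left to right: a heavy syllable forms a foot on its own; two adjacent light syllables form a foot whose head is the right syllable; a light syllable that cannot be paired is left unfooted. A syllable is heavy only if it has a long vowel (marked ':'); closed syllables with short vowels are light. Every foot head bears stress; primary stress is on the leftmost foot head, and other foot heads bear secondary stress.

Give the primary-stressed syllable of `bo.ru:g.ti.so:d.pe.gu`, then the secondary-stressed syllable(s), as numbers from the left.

primary 2, secondary 4, 6

Weights: 1 bo L, 2 ru:g H, 3 ti L, 4 so:d H, 5 pe L, 6 gu L.
Parse left to right (heavy = foot alone; LL = one foot; stranded L unfooted): bo (ˈru:g) ti (ˈso:d) (pe.ˈgu).
Foot heads: 2, 4, 6.
Primary stress on the leftmost head = syllable 2.
Secondary stress on 4, 6: bo.ˈru:g.ti.ˌso:d.pe.ˌgu.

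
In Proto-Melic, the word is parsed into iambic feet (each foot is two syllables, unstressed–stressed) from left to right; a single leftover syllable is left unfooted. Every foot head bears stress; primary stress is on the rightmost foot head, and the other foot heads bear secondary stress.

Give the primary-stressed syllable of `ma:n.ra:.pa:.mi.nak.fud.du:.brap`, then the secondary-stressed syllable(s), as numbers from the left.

primary 8, secondary 2, 4, 6

Parse left to right into iambic (σˈσ) feet: (ma:n.ˈra:) (pa:.ˈmi) (nak.ˈfud) (du:.ˈbrap).
Foot heads (stressed positions): 2, 4, 6, 8.
End Rule Rightmost: primary stress on the rightmost head = syllable 8.
Secondary stress on 2, 4, 6: ma:n.ˌra:.pa:.ˌmi.nak.ˌfud.du:.ˈbrap.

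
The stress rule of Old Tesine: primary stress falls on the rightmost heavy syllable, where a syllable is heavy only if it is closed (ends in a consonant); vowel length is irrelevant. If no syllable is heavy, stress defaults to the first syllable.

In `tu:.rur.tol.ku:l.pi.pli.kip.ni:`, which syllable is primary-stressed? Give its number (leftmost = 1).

Weights: 1 tu: L, 2 rur H, 3 tol H, 4 ku:l H, 5 pi L, 6 pli L, 7 kip H, 8 ni: L.
Heavy syllables in the domain: 2, 3, 4, 7. The rightmost is syllable 7 (kip).
Primary stress: syllable 7 → tu:.rur.tol.ku:l.pi.pli.ˈkip.ni:.

7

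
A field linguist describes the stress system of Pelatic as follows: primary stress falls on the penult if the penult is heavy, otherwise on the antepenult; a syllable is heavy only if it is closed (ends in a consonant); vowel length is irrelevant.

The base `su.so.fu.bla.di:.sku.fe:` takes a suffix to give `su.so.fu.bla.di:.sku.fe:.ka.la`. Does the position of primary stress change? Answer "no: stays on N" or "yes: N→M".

Base `su.so.fu.bla.di:.sku.fe:` (7 syllables):
  Weights: 5 di: L, 6 sku L, 7 fe: L.
  The penult (syllable 6, sku) is light, so stress falls on the antepenult (syllable 5, di:).
  → primary stress on syllable 5.
Suffixed `su.so.fu.bla.di:.sku.fe:.ka.la` (9 syllables):
  Weights: 7 fe: L, 8 ka L, 9 la L.
  The penult (syllable 8, ka) is light, so stress falls on the antepenult (syllable 7, fe:).
  → primary stress on syllable 7.

yes: 5→7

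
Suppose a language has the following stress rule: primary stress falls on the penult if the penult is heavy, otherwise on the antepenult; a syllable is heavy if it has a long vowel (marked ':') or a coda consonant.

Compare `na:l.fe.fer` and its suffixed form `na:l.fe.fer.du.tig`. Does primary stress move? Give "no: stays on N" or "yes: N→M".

yes: 1→3

Base `na:l.fe.fer` (3 syllables):
  Weights: 1 na:l H, 2 fe L, 3 fer H.
  The penult (syllable 2, fe) is light, so stress falls on the antepenult (syllable 1, na:l).
  → primary stress on syllable 1.
Suffixed `na:l.fe.fer.du.tig` (5 syllables):
  Weights: 3 fer H, 4 du L, 5 tig H.
  The penult (syllable 4, du) is light, so stress falls on the antepenult (syllable 3, fer).
  → primary stress on syllable 3.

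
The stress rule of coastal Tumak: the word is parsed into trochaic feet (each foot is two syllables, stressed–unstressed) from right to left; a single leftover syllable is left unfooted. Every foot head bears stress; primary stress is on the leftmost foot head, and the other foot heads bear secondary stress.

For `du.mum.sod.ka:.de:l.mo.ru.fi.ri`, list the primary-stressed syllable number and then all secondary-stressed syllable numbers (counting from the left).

primary 2, secondary 4, 6, 8

Parse right to left into trochaic (ˈσσ) feet: du (ˈmum.sod) (ˈka:.de:l) (ˈmo.ru) (ˈfi.ri). Syllable 1 is left unfooted.
Foot heads (stressed positions): 2, 4, 6, 8.
End Rule Leftmost: primary stress on the leftmost head = syllable 2.
Secondary stress on 4, 6, 8: du.ˈmum.sod.ˌka:.de:l.ˌmo.ru.ˌfi.ri.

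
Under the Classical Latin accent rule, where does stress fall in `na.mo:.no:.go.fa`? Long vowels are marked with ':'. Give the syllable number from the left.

3

Classical Latin: stress the penult if heavy (long vowel or closed), else the antepenult.
Weights: 3 no: H, 4 go L, 5 fa L.
The penult (syllable 4, go) is light, so stress falls on the antepenult (syllable 3, no:).
Stress on syllable 3: na.mo:.ˈno:.go.fa.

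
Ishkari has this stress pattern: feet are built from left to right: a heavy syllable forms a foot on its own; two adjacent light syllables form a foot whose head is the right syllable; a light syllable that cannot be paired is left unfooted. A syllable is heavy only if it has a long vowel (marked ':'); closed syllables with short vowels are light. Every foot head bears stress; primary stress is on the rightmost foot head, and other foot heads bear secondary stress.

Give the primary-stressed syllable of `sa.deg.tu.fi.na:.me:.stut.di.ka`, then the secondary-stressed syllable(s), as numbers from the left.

primary 8, secondary 2, 4, 5, 6

Weights: 1 sa L, 2 deg L, 3 tu L, 4 fi L, 5 na: H, 6 me: H, 7 stut L, 8 di L, 9 ka L.
Parse left to right (heavy = foot alone; LL = one foot; stranded L unfooted): (sa.ˈdeg) (tu.ˈfi) (ˈna:) (ˈme:) (stut.ˈdi) ka.
Foot heads: 2, 4, 5, 6, 8.
Primary stress on the rightmost head = syllable 8.
Secondary stress on 2, 4, 5, 6: sa.ˌdeg.tu.ˌfi.ˌna:.ˌme:.stut.ˈdi.ka.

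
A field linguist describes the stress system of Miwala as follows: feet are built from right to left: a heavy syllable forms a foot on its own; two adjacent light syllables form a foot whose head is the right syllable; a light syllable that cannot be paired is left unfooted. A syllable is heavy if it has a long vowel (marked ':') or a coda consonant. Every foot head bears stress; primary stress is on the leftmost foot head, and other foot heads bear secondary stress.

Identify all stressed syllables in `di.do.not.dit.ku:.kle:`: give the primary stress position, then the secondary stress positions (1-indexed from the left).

primary 2, secondary 3, 4, 5, 6

Weights: 1 di L, 2 do L, 3 not H, 4 dit H, 5 ku: H, 6 kle: H.
Parse right to left (heavy = foot alone; LL = one foot; stranded L unfooted): (di.ˈdo) (ˈnot) (ˈdit) (ˈku:) (ˈkle:).
Foot heads: 2, 3, 4, 5, 6.
Primary stress on the leftmost head = syllable 2.
Secondary stress on 3, 4, 5, 6: di.ˈdo.ˌnot.ˌdit.ˌku:.ˌkle:.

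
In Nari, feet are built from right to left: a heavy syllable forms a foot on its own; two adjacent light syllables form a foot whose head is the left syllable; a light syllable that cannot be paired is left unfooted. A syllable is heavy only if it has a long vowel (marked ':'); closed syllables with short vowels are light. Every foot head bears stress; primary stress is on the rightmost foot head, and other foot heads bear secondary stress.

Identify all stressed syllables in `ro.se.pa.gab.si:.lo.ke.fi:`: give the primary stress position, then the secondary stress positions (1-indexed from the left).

primary 8, secondary 1, 3, 5, 6

Weights: 1 ro L, 2 se L, 3 pa L, 4 gab L, 5 si: H, 6 lo L, 7 ke L, 8 fi: H.
Parse right to left (heavy = foot alone; LL = one foot; stranded L unfooted): (ˈro.se) (ˈpa.gab) (ˈsi:) (ˈlo.ke) (ˈfi:).
Foot heads: 1, 3, 5, 6, 8.
Primary stress on the rightmost head = syllable 8.
Secondary stress on 1, 3, 5, 6: ˌro.se.ˌpa.gab.ˌsi:.ˌlo.ke.ˈfi:.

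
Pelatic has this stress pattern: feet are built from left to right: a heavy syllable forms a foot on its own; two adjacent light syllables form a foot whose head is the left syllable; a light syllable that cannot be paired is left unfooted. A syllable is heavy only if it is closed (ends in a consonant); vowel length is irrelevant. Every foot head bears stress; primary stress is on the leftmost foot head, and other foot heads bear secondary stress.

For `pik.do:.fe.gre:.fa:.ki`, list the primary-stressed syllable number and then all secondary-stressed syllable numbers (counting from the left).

Weights: 1 pik H, 2 do: L, 3 fe L, 4 gre: L, 5 fa: L, 6 ki L.
Parse left to right (heavy = foot alone; LL = one foot; stranded L unfooted): (ˈpik) (ˈdo:.fe) (ˈgre:.fa:) ki.
Foot heads: 1, 2, 4.
Primary stress on the leftmost head = syllable 1.
Secondary stress on 2, 4: ˈpik.ˌdo:.fe.ˌgre:.fa:.ki.

primary 1, secondary 2, 4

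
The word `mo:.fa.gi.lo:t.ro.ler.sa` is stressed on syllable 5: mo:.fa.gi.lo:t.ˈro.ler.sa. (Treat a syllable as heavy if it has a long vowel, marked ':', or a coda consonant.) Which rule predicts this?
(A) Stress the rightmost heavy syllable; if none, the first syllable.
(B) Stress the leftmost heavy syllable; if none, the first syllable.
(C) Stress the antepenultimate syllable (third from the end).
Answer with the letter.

C

Rule A → syllable 6 (observed: 5).
Rule B → syllable 1 (observed: 5).
Rule C → syllable 5 ✓.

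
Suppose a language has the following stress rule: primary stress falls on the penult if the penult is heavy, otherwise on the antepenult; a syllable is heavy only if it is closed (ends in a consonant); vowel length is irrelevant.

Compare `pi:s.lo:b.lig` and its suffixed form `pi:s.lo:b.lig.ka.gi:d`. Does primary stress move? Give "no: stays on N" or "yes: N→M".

Base `pi:s.lo:b.lig` (3 syllables):
  Weights: 1 pi:s H, 2 lo:b H, 3 lig H.
  The penult (syllable 2, lo:b) is heavy, so it takes stress.
  → primary stress on syllable 2.
Suffixed `pi:s.lo:b.lig.ka.gi:d` (5 syllables):
  Weights: 3 lig H, 4 ka L, 5 gi:d H.
  The penult (syllable 4, ka) is light, so stress falls on the antepenult (syllable 3, lig).
  → primary stress on syllable 3.

yes: 2→3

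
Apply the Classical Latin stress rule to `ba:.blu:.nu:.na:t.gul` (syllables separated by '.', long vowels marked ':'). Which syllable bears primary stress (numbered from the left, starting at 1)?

Classical Latin: stress the penult if heavy (long vowel or closed), else the antepenult.
Weights: 3 nu: H, 4 na:t H, 5 gul H.
The penult (syllable 4, na:t) is heavy, so it takes stress.
Stress on syllable 4: ba:.blu:.nu:.ˈna:t.gul.

4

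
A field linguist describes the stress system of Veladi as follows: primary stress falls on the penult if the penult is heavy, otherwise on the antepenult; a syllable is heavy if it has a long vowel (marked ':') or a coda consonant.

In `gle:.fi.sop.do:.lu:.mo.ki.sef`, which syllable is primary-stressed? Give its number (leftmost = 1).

6

Weights: 6 mo L, 7 ki L, 8 sef H.
The penult (syllable 7, ki) is light, so stress falls on the antepenult (syllable 6, mo).
Primary stress: syllable 6 → gle:.fi.sop.do:.lu:.ˈmo.ki.sef.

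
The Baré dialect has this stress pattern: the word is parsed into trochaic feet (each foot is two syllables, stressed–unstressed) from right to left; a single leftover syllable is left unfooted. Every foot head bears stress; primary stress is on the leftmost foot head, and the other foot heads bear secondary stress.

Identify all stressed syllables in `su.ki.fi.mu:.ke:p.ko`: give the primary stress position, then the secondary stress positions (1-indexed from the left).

Parse right to left into trochaic (ˈσσ) feet: (ˈsu.ki) (ˈfi.mu:) (ˈke:p.ko).
Foot heads (stressed positions): 1, 3, 5.
End Rule Leftmost: primary stress on the leftmost head = syllable 1.
Secondary stress on 3, 5: ˈsu.ki.ˌfi.mu:.ˌke:p.ko.

primary 1, secondary 3, 5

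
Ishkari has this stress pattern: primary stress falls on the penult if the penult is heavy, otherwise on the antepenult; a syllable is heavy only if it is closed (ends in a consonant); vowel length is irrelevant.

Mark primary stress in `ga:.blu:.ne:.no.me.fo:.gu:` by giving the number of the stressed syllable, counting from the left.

5

Weights: 5 me L, 6 fo: L, 7 gu: L.
The penult (syllable 6, fo:) is light, so stress falls on the antepenult (syllable 5, me).
Primary stress: syllable 5 → ga:.blu:.ne:.no.ˈme.fo:.gu:.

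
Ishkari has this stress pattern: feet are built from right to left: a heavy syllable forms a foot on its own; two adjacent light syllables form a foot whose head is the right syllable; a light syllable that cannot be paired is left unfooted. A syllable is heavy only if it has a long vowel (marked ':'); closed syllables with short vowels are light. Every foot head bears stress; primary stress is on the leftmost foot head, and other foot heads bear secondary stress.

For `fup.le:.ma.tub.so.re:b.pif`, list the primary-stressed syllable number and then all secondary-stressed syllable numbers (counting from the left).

primary 2, secondary 5, 6

Weights: 1 fup L, 2 le: H, 3 ma L, 4 tub L, 5 so L, 6 re:b H, 7 pif L.
Parse right to left (heavy = foot alone; LL = one foot; stranded L unfooted): fup (ˈle:) ma (tub.ˈso) (ˈre:b) pif.
Foot heads: 2, 5, 6.
Primary stress on the leftmost head = syllable 2.
Secondary stress on 5, 6: fup.ˈle:.ma.tub.ˌso.ˌre:b.pif.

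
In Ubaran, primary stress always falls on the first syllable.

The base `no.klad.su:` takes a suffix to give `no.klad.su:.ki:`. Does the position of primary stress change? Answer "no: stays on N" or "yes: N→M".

no: stays on 1

Base `no.klad.su:` (3 syllables):
  The word has 3 syllables; the first syllable is syllable 1 (no).
  → primary stress on syllable 1.
Suffixed `no.klad.su:.ki:` (4 syllables):
  The word has 4 syllables; the first syllable is syllable 1 (no).
  → primary stress on syllable 1.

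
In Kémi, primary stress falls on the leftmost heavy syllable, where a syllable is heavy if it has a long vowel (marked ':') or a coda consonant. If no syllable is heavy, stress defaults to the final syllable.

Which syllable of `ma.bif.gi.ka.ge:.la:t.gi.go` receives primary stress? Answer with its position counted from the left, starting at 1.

Weights: 1 ma L, 2 bif H, 3 gi L, 4 ka L, 5 ge: H, 6 la:t H, 7 gi L, 8 go L.
Heavy syllables in the domain: 2, 5, 6. The leftmost is syllable 2 (bif).
Primary stress: syllable 2 → ma.ˈbif.gi.ka.ge:.la:t.gi.go.

2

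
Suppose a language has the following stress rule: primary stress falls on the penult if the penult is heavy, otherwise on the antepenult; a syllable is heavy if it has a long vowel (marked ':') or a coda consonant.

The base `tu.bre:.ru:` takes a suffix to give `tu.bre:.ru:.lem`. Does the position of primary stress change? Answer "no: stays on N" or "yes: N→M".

Base `tu.bre:.ru:` (3 syllables):
  Weights: 1 tu L, 2 bre: H, 3 ru: H.
  The penult (syllable 2, bre:) is heavy, so it takes stress.
  → primary stress on syllable 2.
Suffixed `tu.bre:.ru:.lem` (4 syllables):
  Weights: 2 bre: H, 3 ru: H, 4 lem H.
  The penult (syllable 3, ru:) is heavy, so it takes stress.
  → primary stress on syllable 3.

yes: 2→3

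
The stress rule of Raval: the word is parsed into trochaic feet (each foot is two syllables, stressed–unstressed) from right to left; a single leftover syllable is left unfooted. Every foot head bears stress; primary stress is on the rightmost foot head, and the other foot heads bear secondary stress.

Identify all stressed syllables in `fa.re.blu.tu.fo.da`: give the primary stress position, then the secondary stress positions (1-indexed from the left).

primary 5, secondary 1, 3

Parse right to left into trochaic (ˈσσ) feet: (ˈfa.re) (ˈblu.tu) (ˈfo.da).
Foot heads (stressed positions): 1, 3, 5.
End Rule Rightmost: primary stress on the rightmost head = syllable 5.
Secondary stress on 1, 3: ˌfa.re.ˌblu.tu.ˈfo.da.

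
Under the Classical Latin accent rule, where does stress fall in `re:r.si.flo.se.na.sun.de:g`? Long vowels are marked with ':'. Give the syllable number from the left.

Classical Latin: stress the penult if heavy (long vowel or closed), else the antepenult.
Weights: 5 na L, 6 sun H, 7 de:g H.
The penult (syllable 6, sun) is heavy, so it takes stress.
Stress on syllable 6: re:r.si.flo.se.na.ˈsun.de:g.

6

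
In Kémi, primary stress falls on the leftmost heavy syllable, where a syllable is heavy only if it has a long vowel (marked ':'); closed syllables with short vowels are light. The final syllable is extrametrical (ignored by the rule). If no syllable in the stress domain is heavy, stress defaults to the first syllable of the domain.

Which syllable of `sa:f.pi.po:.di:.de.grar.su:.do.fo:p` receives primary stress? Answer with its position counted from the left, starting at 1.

1

The final syllable (9, fo:p) is extrametrical; the stress domain is syllables 1–8.
Weights: 1 sa:f H, 2 pi L, 3 po: H, 4 di: H, 5 de L, 6 grar L, 7 su: H, 8 do L.
Heavy syllables in the domain: 1, 3, 4, 7. The leftmost is syllable 1 (sa:f).
Primary stress: syllable 1 → ˈsa:f.pi.po:.di:.de.grar.su:.do.fo:p.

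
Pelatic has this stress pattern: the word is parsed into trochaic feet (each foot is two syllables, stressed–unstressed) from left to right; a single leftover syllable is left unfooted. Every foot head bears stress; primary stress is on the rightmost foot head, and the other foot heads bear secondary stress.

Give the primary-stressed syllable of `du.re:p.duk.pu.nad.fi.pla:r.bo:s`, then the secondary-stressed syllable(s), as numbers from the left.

Parse left to right into trochaic (ˈσσ) feet: (ˈdu.re:p) (ˈduk.pu) (ˈnad.fi) (ˈpla:r.bo:s).
Foot heads (stressed positions): 1, 3, 5, 7.
End Rule Rightmost: primary stress on the rightmost head = syllable 7.
Secondary stress on 1, 3, 5: ˌdu.re:p.ˌduk.pu.ˌnad.fi.ˈpla:r.bo:s.

primary 7, secondary 1, 3, 5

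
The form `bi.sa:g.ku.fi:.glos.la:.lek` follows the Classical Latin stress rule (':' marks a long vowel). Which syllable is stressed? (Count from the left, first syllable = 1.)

Classical Latin: stress the penult if heavy (long vowel or closed), else the antepenult.
Weights: 5 glos H, 6 la: H, 7 lek H.
The penult (syllable 6, la:) is heavy, so it takes stress.
Stress on syllable 6: bi.sa:g.ku.fi:.glos.ˈla:.lek.

6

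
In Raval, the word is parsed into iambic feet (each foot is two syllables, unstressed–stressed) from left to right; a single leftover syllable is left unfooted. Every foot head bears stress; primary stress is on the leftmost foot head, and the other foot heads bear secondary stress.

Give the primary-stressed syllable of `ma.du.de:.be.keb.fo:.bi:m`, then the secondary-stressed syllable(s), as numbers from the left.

Parse left to right into iambic (σˈσ) feet: (ma.ˈdu) (de:.ˈbe) (keb.ˈfo:) bi:m. Syllable 7 is left unfooted.
Foot heads (stressed positions): 2, 4, 6.
End Rule Leftmost: primary stress on the leftmost head = syllable 2.
Secondary stress on 4, 6: ma.ˈdu.de:.ˌbe.keb.ˌfo:.bi:m.

primary 2, secondary 4, 6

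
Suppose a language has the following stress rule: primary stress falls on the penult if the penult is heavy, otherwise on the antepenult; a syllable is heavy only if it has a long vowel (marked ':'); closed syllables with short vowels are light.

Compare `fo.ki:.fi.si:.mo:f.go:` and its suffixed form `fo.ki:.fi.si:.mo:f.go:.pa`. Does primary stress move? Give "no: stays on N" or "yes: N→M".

Base `fo.ki:.fi.si:.mo:f.go:` (6 syllables):
  Weights: 4 si: H, 5 mo:f H, 6 go: H.
  The penult (syllable 5, mo:f) is heavy, so it takes stress.
  → primary stress on syllable 5.
Suffixed `fo.ki:.fi.si:.mo:f.go:.pa` (7 syllables):
  Weights: 5 mo:f H, 6 go: H, 7 pa L.
  The penult (syllable 6, go:) is heavy, so it takes stress.
  → primary stress on syllable 6.

yes: 5→6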